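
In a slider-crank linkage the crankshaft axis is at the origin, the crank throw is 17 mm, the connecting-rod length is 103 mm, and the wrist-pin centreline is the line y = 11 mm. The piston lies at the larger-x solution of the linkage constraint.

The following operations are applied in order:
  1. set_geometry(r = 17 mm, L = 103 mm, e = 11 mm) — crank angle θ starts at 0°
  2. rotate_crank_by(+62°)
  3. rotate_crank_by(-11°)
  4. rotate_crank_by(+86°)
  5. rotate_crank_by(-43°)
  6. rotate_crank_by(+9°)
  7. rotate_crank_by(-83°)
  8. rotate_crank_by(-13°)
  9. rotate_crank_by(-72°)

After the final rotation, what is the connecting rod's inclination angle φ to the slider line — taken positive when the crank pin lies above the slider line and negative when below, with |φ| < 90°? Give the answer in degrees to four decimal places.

set_geometry: r = 17 mm, L = 103 mm, e = 11 mm; θ ← 0°
rotate_crank_by(+62°): θ ← 0° +62° = 62°
rotate_crank_by(-11°): θ ← 62° -11° = 51°
rotate_crank_by(+86°): θ ← 51° +86° = 137°
rotate_crank_by(-43°): θ ← 137° -43° = 94°
rotate_crank_by(+9°): θ ← 94° +9° = 103°
rotate_crank_by(-83°): θ ← 103° -83° = 20°
rotate_crank_by(-13°): θ ← 20° -13° = 7°
rotate_crank_by(-72°): θ ← 7° -72° = -65°
crank pin P = (r cos θ, r sin θ) = (7.184510, -15.407232)
h = r sin θ − e = -15.407232 − 11 = -26.407232
sin φ = h / L = -26.407232 / 103 = -0.25638090
φ = arcsin(-0.25638090) = -14.855425°

-14.8554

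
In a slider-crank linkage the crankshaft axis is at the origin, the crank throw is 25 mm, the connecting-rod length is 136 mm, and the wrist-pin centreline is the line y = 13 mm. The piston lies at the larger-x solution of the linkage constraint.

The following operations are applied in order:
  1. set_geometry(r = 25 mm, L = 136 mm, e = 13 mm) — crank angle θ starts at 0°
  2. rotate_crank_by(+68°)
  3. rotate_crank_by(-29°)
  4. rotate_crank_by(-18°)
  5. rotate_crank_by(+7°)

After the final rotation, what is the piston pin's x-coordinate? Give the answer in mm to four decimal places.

158.0678

set_geometry: r = 25 mm, L = 136 mm, e = 13 mm; θ ← 0°
rotate_crank_by(+68°): θ ← 0° +68° = 68°
rotate_crank_by(-29°): θ ← 68° -29° = 39°
rotate_crank_by(-18°): θ ← 39° -18° = 21°
rotate_crank_by(+7°): θ ← 21° +7° = 28°
crank pin P = (r cos θ, r sin θ) = (22.073690, 11.736789)
h = r sin θ − e = 11.736789 − 13 = -1.263211
x = r cos θ + √(L² − h²) = 22.073690 + √(18496.0 − 1.5957) = 22.073690 + 135.994133 = 158.067823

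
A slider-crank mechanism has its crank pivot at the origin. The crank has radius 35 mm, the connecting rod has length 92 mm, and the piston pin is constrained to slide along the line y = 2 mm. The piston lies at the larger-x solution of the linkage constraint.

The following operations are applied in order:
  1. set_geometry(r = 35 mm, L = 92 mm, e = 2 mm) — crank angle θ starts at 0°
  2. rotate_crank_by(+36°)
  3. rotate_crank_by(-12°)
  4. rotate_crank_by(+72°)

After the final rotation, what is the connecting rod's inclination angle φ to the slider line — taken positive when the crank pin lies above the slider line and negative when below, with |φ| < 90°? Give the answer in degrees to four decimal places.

set_geometry: r = 35 mm, L = 92 mm, e = 2 mm; θ ← 0°
rotate_crank_by(+36°): θ ← 0° +36° = 36°
rotate_crank_by(-12°): θ ← 36° -12° = 24°
rotate_crank_by(+72°): θ ← 24° +72° = 96°
crank pin P = (r cos θ, r sin θ) = (-3.658496, 34.808266)
h = r sin θ − e = 34.808266 − 2 = 32.808266
sin φ = h / L = 32.808266 / 92 = 0.35661159
φ = arcsin(0.35661159) = 20.892247°

20.8922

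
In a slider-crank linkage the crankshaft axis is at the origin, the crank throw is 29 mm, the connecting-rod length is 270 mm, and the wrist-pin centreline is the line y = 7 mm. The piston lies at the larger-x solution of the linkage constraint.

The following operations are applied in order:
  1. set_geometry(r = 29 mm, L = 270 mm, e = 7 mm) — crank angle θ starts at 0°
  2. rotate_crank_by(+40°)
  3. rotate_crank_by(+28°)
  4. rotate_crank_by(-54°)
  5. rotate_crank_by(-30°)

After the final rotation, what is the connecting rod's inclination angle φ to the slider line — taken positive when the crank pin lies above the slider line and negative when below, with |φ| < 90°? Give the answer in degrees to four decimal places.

-3.1834

set_geometry: r = 29 mm, L = 270 mm, e = 7 mm; θ ← 0°
rotate_crank_by(+40°): θ ← 0° +40° = 40°
rotate_crank_by(+28°): θ ← 40° +28° = 68°
rotate_crank_by(-54°): θ ← 68° -54° = 14°
rotate_crank_by(-30°): θ ← 14° -30° = -16°
crank pin P = (r cos θ, r sin θ) = (27.876589, -7.993483)
h = r sin θ − e = -7.993483 − 7 = -14.993483
sin φ = h / L = -14.993483 / 270 = -0.05553142
φ = arcsin(-0.05553142) = -3.183354°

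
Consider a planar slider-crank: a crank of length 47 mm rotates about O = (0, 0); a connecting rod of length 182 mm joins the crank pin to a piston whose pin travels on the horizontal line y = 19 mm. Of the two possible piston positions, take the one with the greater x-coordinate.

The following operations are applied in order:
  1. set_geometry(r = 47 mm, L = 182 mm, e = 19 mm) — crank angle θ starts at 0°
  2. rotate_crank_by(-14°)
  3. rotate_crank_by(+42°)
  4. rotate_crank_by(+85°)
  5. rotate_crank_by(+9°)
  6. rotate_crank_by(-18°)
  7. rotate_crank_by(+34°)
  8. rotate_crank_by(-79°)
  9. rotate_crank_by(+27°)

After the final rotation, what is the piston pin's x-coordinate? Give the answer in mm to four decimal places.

183.1296

set_geometry: r = 47 mm, L = 182 mm, e = 19 mm; θ ← 0°
rotate_crank_by(-14°): θ ← 0° -14° = -14°
rotate_crank_by(+42°): θ ← -14° +42° = 28°
rotate_crank_by(+85°): θ ← 28° +85° = 113°
rotate_crank_by(+9°): θ ← 113° +9° = 122°
rotate_crank_by(-18°): θ ← 122° -18° = 104°
rotate_crank_by(+34°): θ ← 104° +34° = 138°
rotate_crank_by(-79°): θ ← 138° -79° = 59°
rotate_crank_by(+27°): θ ← 59° +27° = 86°
crank pin P = (r cos θ, r sin θ) = (3.278554, 46.885510)
h = r sin θ − e = 46.885510 − 19 = 27.885510
x = r cos θ + √(L² − h²) = 3.278554 + √(33124.0 − 777.6017) = 3.278554 + 179.851045 = 183.129599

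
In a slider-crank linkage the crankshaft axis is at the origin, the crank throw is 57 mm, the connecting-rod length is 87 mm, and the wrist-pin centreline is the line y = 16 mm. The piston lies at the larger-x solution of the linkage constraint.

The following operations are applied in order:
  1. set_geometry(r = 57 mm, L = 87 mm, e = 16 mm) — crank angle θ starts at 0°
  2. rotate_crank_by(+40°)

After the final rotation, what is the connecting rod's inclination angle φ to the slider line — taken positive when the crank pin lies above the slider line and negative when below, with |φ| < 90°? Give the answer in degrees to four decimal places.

13.7230

set_geometry: r = 57 mm, L = 87 mm, e = 16 mm; θ ← 0°
rotate_crank_by(+40°): θ ← 0° +40° = 40°
crank pin P = (r cos θ, r sin θ) = (43.664533, 36.638894)
h = r sin θ − e = 36.638894 − 16 = 20.638894
sin φ = h / L = 20.638894 / 87 = 0.23722866
φ = arcsin(0.23722866) = 13.723031°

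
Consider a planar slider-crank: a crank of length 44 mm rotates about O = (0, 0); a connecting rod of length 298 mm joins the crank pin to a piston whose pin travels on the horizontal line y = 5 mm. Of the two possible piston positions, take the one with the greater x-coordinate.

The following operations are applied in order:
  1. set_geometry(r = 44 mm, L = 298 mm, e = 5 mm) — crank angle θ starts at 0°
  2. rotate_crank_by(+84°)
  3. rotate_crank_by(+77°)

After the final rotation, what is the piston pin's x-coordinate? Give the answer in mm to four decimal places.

256.2512

set_geometry: r = 44 mm, L = 298 mm, e = 5 mm; θ ← 0°
rotate_crank_by(+84°): θ ← 0° +84° = 84°
rotate_crank_by(+77°): θ ← 84° +77° = 161°
crank pin P = (r cos θ, r sin θ) = (-41.602817, 14.324999)
h = r sin θ − e = 14.324999 − 5 = 9.324999
x = r cos θ + √(L² − h²) = -41.602817 + √(88804.0 − 86.9556) = -41.602817 + 297.854066 = 256.251248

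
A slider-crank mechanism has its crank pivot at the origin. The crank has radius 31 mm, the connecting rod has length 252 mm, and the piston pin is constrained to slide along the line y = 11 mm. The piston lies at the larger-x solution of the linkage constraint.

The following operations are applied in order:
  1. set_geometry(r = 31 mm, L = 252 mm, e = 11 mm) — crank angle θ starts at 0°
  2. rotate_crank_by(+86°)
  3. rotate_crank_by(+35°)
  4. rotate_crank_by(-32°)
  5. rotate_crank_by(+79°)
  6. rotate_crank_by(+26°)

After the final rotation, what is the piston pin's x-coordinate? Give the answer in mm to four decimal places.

set_geometry: r = 31 mm, L = 252 mm, e = 11 mm; θ ← 0°
rotate_crank_by(+86°): θ ← 0° +86° = 86°
rotate_crank_by(+35°): θ ← 86° +35° = 121°
rotate_crank_by(-32°): θ ← 121° -32° = 89°
rotate_crank_by(+79°): θ ← 89° +79° = 168°
rotate_crank_by(+26°): θ ← 168° +26° = 194°
crank pin P = (r cos θ, r sin θ) = (-30.079168, -7.499579)
h = r sin θ − e = -7.499579 − 11 = -18.499579
x = r cos θ + √(L² − h²) = -30.079168 + √(63504.0 − 342.2344) = -30.079168 + 251.320046 = 221.240879

221.2409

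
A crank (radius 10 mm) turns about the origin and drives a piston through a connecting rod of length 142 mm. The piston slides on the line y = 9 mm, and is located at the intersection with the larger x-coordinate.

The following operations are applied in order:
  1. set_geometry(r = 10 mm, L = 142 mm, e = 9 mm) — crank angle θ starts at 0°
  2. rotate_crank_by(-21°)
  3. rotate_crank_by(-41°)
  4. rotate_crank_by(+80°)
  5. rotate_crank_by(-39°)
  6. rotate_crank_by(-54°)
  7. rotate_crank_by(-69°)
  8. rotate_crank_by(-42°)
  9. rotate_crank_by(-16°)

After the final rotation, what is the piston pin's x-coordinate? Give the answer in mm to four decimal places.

set_geometry: r = 10 mm, L = 142 mm, e = 9 mm; θ ← 0°
rotate_crank_by(-21°): θ ← 0° -21° = -21°
rotate_crank_by(-41°): θ ← -21° -41° = -62°
rotate_crank_by(+80°): θ ← -62° +80° = 18°
rotate_crank_by(-39°): θ ← 18° -39° = -21°
rotate_crank_by(-54°): θ ← -21° -54° = -75°
rotate_crank_by(-69°): θ ← -75° -69° = -144°
rotate_crank_by(-42°): θ ← -144° -42° = -186°
rotate_crank_by(-16°): θ ← -186° -16° = -202°
crank pin P = (r cos θ, r sin θ) = (-9.271839, 3.746066)
h = r sin θ − e = 3.746066 − 9 = -5.253934
x = r cos θ + √(L² − h²) = -9.271839 + √(20164.0 − 27.6038) = -9.271839 + 141.902770 = 132.630932

132.6309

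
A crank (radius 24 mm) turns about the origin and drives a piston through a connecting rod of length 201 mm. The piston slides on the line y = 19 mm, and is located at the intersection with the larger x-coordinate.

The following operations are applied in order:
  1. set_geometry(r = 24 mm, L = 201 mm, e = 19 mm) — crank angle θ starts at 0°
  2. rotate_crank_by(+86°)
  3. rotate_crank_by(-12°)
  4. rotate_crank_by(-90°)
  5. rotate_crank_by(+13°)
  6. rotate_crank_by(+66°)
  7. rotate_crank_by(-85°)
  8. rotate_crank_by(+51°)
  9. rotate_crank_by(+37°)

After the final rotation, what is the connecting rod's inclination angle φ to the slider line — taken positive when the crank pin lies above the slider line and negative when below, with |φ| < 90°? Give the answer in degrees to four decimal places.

set_geometry: r = 24 mm, L = 201 mm, e = 19 mm; θ ← 0°
rotate_crank_by(+86°): θ ← 0° +86° = 86°
rotate_crank_by(-12°): θ ← 86° -12° = 74°
rotate_crank_by(-90°): θ ← 74° -90° = -16°
rotate_crank_by(+13°): θ ← -16° +13° = -3°
rotate_crank_by(+66°): θ ← -3° +66° = 63°
rotate_crank_by(-85°): θ ← 63° -85° = -22°
rotate_crank_by(+51°): θ ← -22° +51° = 29°
rotate_crank_by(+37°): θ ← 29° +37° = 66°
crank pin P = (r cos θ, r sin θ) = (9.761679, 21.925091)
h = r sin θ − e = 21.925091 − 19 = 2.925091
sin φ = h / L = 2.925091 / 201 = 0.01455269
φ = arcsin(0.01455269) = 0.833837°

0.8338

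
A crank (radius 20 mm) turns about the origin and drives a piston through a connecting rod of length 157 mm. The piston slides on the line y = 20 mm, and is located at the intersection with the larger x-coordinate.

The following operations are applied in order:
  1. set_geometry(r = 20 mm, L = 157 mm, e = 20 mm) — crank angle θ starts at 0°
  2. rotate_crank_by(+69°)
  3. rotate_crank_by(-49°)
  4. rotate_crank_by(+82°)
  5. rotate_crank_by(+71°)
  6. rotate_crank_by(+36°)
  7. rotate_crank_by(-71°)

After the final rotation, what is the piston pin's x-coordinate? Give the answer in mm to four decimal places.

set_geometry: r = 20 mm, L = 157 mm, e = 20 mm; θ ← 0°
rotate_crank_by(+69°): θ ← 0° +69° = 69°
rotate_crank_by(-49°): θ ← 69° -49° = 20°
rotate_crank_by(+82°): θ ← 20° +82° = 102°
rotate_crank_by(+71°): θ ← 102° +71° = 173°
rotate_crank_by(+36°): θ ← 173° +36° = 209°
rotate_crank_by(-71°): θ ← 209° -71° = 138°
crank pin P = (r cos θ, r sin θ) = (-14.862897, 13.382612)
h = r sin θ − e = 13.382612 − 20 = -6.617388
x = r cos θ + √(L² − h²) = -14.862897 + √(24649.0 − 43.7898) = -14.862897 + 156.860480 = 141.997583

141.9976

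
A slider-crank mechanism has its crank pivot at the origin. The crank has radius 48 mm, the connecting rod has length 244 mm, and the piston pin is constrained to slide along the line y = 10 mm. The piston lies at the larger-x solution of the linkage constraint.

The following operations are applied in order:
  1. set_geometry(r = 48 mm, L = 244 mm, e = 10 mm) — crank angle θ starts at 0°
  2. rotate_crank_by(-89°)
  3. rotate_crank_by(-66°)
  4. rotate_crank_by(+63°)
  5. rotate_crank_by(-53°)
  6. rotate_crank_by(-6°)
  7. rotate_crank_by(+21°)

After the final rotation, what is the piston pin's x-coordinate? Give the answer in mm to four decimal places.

set_geometry: r = 48 mm, L = 244 mm, e = 10 mm; θ ← 0°
rotate_crank_by(-89°): θ ← 0° -89° = -89°
rotate_crank_by(-66°): θ ← -89° -66° = -155°
rotate_crank_by(+63°): θ ← -155° +63° = -92°
rotate_crank_by(-53°): θ ← -92° -53° = -145°
rotate_crank_by(-6°): θ ← -145° -6° = -151°
rotate_crank_by(+21°): θ ← -151° +21° = -130°
crank pin P = (r cos θ, r sin θ) = (-30.853805, -36.770133)
h = r sin θ − e = -36.770133 − 10 = -46.770133
x = r cos θ + √(L² − h²) = -30.853805 + √(59536.0 − 2187.4454) = -30.853805 + 239.475583 = 208.621777

208.6218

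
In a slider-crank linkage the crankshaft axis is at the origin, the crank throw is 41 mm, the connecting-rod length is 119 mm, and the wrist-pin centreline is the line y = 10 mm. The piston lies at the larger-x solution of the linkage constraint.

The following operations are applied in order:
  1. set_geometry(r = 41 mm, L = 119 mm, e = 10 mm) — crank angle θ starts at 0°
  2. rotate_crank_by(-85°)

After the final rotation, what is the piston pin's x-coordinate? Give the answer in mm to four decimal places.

set_geometry: r = 41 mm, L = 119 mm, e = 10 mm; θ ← 0°
rotate_crank_by(-85°): θ ← 0° -85° = -85°
crank pin P = (r cos θ, r sin θ) = (3.573385, -40.843983)
h = r sin θ − e = -40.843983 − 10 = -50.843983
x = r cos θ + √(L² − h²) = 3.573385 + √(14161.0 − 2585.1106) = 3.573385 + 107.591307 = 111.164693

111.1647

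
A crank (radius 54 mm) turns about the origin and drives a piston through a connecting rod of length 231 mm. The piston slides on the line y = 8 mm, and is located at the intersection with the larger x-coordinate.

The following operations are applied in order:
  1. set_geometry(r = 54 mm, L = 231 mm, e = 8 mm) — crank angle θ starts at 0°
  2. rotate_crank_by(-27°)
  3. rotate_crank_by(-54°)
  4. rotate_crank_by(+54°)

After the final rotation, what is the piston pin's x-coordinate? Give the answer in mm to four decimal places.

276.8145

set_geometry: r = 54 mm, L = 231 mm, e = 8 mm; θ ← 0°
rotate_crank_by(-27°): θ ← 0° -27° = -27°
rotate_crank_by(-54°): θ ← -27° -54° = -81°
rotate_crank_by(+54°): θ ← -81° +54° = -27°
crank pin P = (r cos θ, r sin θ) = (48.114352, -24.515487)
h = r sin θ − e = -24.515487 − 8 = -32.515487
x = r cos θ + √(L² − h²) = 48.114352 + √(53361.0 − 1057.2569) = 48.114352 + 228.700116 = 276.814468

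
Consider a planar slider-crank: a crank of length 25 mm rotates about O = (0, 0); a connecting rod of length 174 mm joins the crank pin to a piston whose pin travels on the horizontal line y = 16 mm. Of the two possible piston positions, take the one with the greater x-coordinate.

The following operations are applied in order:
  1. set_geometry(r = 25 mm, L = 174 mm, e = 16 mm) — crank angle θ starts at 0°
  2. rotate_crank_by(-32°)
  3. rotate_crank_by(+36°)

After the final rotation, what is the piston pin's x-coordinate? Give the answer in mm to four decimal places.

198.3541

set_geometry: r = 25 mm, L = 174 mm, e = 16 mm; θ ← 0°
rotate_crank_by(-32°): θ ← 0° -32° = -32°
rotate_crank_by(+36°): θ ← -32° +36° = 4°
crank pin P = (r cos θ, r sin θ) = (24.939101, 1.743912)
h = r sin θ − e = 1.743912 − 16 = -14.256088
x = r cos θ + √(L² − h²) = 24.939101 + √(30276.0 − 203.2360) = 24.939101 + 173.415005 = 198.354106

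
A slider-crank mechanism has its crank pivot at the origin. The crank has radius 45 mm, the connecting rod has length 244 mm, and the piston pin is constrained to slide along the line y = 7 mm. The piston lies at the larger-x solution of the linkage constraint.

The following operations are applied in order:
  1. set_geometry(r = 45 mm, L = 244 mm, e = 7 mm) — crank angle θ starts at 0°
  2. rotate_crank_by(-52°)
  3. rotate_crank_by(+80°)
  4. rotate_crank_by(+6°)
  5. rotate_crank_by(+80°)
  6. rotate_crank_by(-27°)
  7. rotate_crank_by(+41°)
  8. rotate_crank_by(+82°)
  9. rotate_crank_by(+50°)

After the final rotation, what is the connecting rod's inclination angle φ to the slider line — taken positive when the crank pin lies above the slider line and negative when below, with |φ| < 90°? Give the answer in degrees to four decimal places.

set_geometry: r = 45 mm, L = 244 mm, e = 7 mm; θ ← 0°
rotate_crank_by(-52°): θ ← 0° -52° = -52°
rotate_crank_by(+80°): θ ← -52° +80° = 28°
rotate_crank_by(+6°): θ ← 28° +6° = 34°
rotate_crank_by(+80°): θ ← 34° +80° = 114°
rotate_crank_by(-27°): θ ← 114° -27° = 87°
rotate_crank_by(+41°): θ ← 87° +41° = 128°
rotate_crank_by(+82°): θ ← 128° +82° = 210°
rotate_crank_by(+50°): θ ← 210° +50° = 260°
crank pin P = (r cos θ, r sin θ) = (-7.814168, -44.316349)
h = r sin θ − e = -44.316349 − 7 = -51.316349
sin φ = h / L = -51.316349 / 244 = -0.21031291
φ = arcsin(-0.21031291) = -12.140690°

-12.1407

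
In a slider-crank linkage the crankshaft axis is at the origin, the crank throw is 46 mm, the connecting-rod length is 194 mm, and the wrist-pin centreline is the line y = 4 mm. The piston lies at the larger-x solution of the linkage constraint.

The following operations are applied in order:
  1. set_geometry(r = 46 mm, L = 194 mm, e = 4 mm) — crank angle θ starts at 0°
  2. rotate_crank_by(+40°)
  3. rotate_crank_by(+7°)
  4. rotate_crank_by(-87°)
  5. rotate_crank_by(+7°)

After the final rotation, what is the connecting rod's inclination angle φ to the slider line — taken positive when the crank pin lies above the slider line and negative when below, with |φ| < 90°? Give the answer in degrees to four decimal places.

-8.6130

set_geometry: r = 46 mm, L = 194 mm, e = 4 mm; θ ← 0°
rotate_crank_by(+40°): θ ← 0° +40° = 40°
rotate_crank_by(+7°): θ ← 40° +7° = 47°
rotate_crank_by(-87°): θ ← 47° -87° = -40°
rotate_crank_by(+7°): θ ← -40° +7° = -33°
crank pin P = (r cos θ, r sin θ) = (38.578846, -25.053396)
h = r sin θ − e = -25.053396 − 4 = -29.053396
sin φ = h / L = -29.053396 / 194 = -0.14975977
φ = arcsin(-0.14975977) = -8.613005°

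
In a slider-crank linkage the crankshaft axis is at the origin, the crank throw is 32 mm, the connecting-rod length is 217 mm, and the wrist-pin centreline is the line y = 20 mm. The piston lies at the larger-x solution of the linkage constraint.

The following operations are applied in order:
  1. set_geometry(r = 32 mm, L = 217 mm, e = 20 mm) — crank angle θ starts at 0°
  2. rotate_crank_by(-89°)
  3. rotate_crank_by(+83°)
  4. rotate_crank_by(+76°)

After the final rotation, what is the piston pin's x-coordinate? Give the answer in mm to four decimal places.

227.7109

set_geometry: r = 32 mm, L = 217 mm, e = 20 mm; θ ← 0°
rotate_crank_by(-89°): θ ← 0° -89° = -89°
rotate_crank_by(+83°): θ ← -89° +83° = -6°
rotate_crank_by(+76°): θ ← -6° +76° = 70°
crank pin P = (r cos θ, r sin θ) = (10.944645, 30.070164)
h = r sin θ − e = 30.070164 − 20 = 10.070164
x = r cos θ + √(L² − h²) = 10.944645 + √(47089.0 − 101.4082) = 10.944645 + 216.766215 = 227.710859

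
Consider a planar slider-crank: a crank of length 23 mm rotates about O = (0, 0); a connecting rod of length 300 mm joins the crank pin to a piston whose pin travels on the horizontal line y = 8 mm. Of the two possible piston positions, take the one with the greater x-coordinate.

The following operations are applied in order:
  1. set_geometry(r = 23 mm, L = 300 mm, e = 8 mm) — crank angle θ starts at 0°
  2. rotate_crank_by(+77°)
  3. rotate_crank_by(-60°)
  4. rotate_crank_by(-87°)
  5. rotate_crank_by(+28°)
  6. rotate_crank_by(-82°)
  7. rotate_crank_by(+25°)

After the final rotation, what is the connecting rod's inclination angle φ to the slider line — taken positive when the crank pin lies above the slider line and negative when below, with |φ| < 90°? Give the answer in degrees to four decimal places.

set_geometry: r = 23 mm, L = 300 mm, e = 8 mm; θ ← 0°
rotate_crank_by(+77°): θ ← 0° +77° = 77°
rotate_crank_by(-60°): θ ← 77° -60° = 17°
rotate_crank_by(-87°): θ ← 17° -87° = -70°
rotate_crank_by(+28°): θ ← -70° +28° = -42°
rotate_crank_by(-82°): θ ← -42° -82° = -124°
rotate_crank_by(+25°): θ ← -124° +25° = -99°
crank pin P = (r cos θ, r sin θ) = (-3.597993, -22.716832)
h = r sin θ − e = -22.716832 − 8 = -30.716832
sin φ = h / L = -30.716832 / 300 = -0.10238944
φ = arcsin(-0.10238944) = -5.876782°

-5.8768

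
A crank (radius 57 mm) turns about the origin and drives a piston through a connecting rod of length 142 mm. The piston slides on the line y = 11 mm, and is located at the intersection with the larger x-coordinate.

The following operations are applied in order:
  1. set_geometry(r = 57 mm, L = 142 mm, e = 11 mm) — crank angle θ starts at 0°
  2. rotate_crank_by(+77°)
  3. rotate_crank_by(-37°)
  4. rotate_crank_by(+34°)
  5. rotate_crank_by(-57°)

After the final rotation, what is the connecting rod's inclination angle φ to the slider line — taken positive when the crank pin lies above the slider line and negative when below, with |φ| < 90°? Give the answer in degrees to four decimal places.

set_geometry: r = 57 mm, L = 142 mm, e = 11 mm; θ ← 0°
rotate_crank_by(+77°): θ ← 0° +77° = 77°
rotate_crank_by(-37°): θ ← 77° -37° = 40°
rotate_crank_by(+34°): θ ← 40° +34° = 74°
rotate_crank_by(-57°): θ ← 74° -57° = 17°
crank pin P = (r cos θ, r sin θ) = (54.509371, 16.665187)
h = r sin θ − e = 16.665187 − 11 = 5.665187
sin φ = h / L = 5.665187 / 142 = 0.03989568
φ = arcsin(0.03989568) = 2.286461°

2.2865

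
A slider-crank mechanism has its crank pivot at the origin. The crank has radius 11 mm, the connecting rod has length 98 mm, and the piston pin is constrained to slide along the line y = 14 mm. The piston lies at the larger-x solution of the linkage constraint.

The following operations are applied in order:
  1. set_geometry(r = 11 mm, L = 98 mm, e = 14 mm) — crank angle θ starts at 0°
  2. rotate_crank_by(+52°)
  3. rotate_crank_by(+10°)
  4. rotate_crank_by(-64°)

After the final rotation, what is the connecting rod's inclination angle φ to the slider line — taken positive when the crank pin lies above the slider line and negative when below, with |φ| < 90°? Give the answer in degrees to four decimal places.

set_geometry: r = 11 mm, L = 98 mm, e = 14 mm; θ ← 0°
rotate_crank_by(+52°): θ ← 0° +52° = 52°
rotate_crank_by(+10°): θ ← 52° +10° = 62°
rotate_crank_by(-64°): θ ← 62° -64° = -2°
crank pin P = (r cos θ, r sin θ) = (10.993299, -0.383894)
h = r sin θ − e = -0.383894 − 14 = -14.383894
sin φ = h / L = -14.383894 / 98 = -0.14677443
φ = arcsin(-0.14677443) = -8.440046°

-8.4400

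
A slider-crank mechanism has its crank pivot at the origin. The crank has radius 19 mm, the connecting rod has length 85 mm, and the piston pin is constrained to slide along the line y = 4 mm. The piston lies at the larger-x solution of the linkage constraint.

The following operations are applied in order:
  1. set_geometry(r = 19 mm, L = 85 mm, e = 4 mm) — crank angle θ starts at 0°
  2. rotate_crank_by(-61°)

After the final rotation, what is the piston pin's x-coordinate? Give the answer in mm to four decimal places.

set_geometry: r = 19 mm, L = 85 mm, e = 4 mm; θ ← 0°
rotate_crank_by(-61°): θ ← 0° -61° = -61°
crank pin P = (r cos θ, r sin θ) = (9.211383, -16.617774)
h = r sin θ − e = -16.617774 − 4 = -20.617774
x = r cos θ + √(L² − h²) = 9.211383 + √(7225.0 − 425.0926) = 9.211383 + 82.461551 = 91.672934

91.6729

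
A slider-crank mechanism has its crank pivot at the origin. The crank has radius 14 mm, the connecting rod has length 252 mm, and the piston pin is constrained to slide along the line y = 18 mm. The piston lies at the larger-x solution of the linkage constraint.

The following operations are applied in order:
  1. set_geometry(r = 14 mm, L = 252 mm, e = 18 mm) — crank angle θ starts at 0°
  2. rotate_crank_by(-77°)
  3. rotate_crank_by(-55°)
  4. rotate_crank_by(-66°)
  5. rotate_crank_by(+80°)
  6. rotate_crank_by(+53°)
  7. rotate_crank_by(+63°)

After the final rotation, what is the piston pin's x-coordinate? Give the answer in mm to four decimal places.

265.3123

set_geometry: r = 14 mm, L = 252 mm, e = 18 mm; θ ← 0°
rotate_crank_by(-77°): θ ← 0° -77° = -77°
rotate_crank_by(-55°): θ ← -77° -55° = -132°
rotate_crank_by(-66°): θ ← -132° -66° = -198°
rotate_crank_by(+80°): θ ← -198° +80° = -118°
rotate_crank_by(+53°): θ ← -118° +53° = -65°
rotate_crank_by(+63°): θ ← -65° +63° = -2°
crank pin P = (r cos θ, r sin θ) = (13.991472, -0.488593)
h = r sin θ − e = -0.488593 − 18 = -18.488593
x = r cos θ + √(L² − h²) = 13.991472 + √(63504.0 − 341.8281) = 13.991472 + 251.320855 = 265.312326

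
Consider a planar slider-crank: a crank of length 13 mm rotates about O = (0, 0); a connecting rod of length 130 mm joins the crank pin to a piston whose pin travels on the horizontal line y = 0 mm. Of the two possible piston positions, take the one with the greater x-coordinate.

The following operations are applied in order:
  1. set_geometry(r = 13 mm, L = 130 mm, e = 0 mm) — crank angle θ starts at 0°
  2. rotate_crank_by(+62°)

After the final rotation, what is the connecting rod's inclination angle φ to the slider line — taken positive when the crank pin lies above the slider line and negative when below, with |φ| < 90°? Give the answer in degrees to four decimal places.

set_geometry: r = 13 mm, L = 130 mm, e = 0 mm; θ ← 0°
rotate_crank_by(+62°): θ ← 0° +62° = 62°
crank pin P = (r cos θ, r sin θ) = (6.103130, 11.478319)
h = r sin θ − e = 11.478319 − 0 = 11.478319
sin φ = h / L = 11.478319 / 130 = 0.08829476
φ = arcsin(0.08829476) = 5.065513°

5.0655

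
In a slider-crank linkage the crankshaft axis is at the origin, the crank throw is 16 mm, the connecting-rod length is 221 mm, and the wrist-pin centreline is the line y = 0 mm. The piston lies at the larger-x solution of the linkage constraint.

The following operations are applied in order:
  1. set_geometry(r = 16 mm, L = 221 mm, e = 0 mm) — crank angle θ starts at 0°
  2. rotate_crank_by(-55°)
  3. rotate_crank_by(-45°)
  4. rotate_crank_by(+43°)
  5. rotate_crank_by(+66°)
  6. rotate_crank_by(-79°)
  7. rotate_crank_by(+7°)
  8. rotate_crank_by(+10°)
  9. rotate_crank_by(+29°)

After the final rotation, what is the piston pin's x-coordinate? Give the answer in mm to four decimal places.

set_geometry: r = 16 mm, L = 221 mm, e = 0 mm; θ ← 0°
rotate_crank_by(-55°): θ ← 0° -55° = -55°
rotate_crank_by(-45°): θ ← -55° -45° = -100°
rotate_crank_by(+43°): θ ← -100° +43° = -57°
rotate_crank_by(+66°): θ ← -57° +66° = 9°
rotate_crank_by(-79°): θ ← 9° -79° = -70°
rotate_crank_by(+7°): θ ← -70° +7° = -63°
rotate_crank_by(+10°): θ ← -63° +10° = -53°
rotate_crank_by(+29°): θ ← -53° +29° = -24°
crank pin P = (r cos θ, r sin θ) = (14.616727, -6.507786)
h = r sin θ − e = -6.507786 − 0 = -6.507786
x = r cos θ + √(L² − h²) = 14.616727 + √(48841.0 − 42.3513) = 14.616727 + 220.904162 = 235.520889

235.5209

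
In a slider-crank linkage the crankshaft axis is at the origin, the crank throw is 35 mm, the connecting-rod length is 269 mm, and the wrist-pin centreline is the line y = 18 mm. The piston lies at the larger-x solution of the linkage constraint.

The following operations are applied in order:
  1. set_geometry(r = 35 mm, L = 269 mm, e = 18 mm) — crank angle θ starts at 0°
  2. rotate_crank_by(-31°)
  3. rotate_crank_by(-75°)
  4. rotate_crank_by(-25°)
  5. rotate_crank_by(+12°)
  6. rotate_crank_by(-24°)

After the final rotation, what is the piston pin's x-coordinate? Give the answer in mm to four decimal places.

238.1963

set_geometry: r = 35 mm, L = 269 mm, e = 18 mm; θ ← 0°
rotate_crank_by(-31°): θ ← 0° -31° = -31°
rotate_crank_by(-75°): θ ← -31° -75° = -106°
rotate_crank_by(-25°): θ ← -106° -25° = -131°
rotate_crank_by(+12°): θ ← -131° +12° = -119°
rotate_crank_by(-24°): θ ← -119° -24° = -143°
crank pin P = (r cos θ, r sin θ) = (-27.952243, -21.063526)
h = r sin θ − e = -21.063526 − 18 = -39.063526
x = r cos θ + √(L² − h²) = -27.952243 + √(72361.0 − 1525.9590) = -27.952243 + 266.148532 = 238.196289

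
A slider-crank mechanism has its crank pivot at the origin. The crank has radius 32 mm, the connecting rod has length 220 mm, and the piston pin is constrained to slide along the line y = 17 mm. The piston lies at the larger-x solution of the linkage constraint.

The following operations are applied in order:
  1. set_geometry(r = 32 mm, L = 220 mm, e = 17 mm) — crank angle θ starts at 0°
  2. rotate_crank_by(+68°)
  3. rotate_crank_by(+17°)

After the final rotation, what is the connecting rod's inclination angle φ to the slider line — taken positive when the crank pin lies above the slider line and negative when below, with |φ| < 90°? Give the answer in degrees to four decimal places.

3.8778

set_geometry: r = 32 mm, L = 220 mm, e = 17 mm; θ ← 0°
rotate_crank_by(+68°): θ ← 0° +68° = 68°
rotate_crank_by(+17°): θ ← 68° +17° = 85°
crank pin P = (r cos θ, r sin θ) = (2.788984, 31.878230)
h = r sin θ − e = 31.878230 − 17 = 14.878230
sin φ = h / L = 14.878230 / 220 = 0.06762832
φ = arcsin(0.06762832) = 3.877777°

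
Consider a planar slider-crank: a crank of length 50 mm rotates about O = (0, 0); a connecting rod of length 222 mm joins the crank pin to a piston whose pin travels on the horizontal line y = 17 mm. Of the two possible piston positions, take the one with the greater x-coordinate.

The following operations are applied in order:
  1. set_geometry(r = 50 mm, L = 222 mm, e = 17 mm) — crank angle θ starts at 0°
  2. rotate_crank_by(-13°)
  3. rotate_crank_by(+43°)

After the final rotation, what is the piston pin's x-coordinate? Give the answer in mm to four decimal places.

set_geometry: r = 50 mm, L = 222 mm, e = 17 mm; θ ← 0°
rotate_crank_by(-13°): θ ← 0° -13° = -13°
rotate_crank_by(+43°): θ ← -13° +43° = 30°
crank pin P = (r cos θ, r sin θ) = (43.301270, 25.000000)
h = r sin θ − e = 25.000000 − 17 = 8.000000
x = r cos θ + √(L² − h²) = 43.301270 + √(49284.0 − 64.0000) = 43.301270 + 221.855809 = 265.157079

265.1571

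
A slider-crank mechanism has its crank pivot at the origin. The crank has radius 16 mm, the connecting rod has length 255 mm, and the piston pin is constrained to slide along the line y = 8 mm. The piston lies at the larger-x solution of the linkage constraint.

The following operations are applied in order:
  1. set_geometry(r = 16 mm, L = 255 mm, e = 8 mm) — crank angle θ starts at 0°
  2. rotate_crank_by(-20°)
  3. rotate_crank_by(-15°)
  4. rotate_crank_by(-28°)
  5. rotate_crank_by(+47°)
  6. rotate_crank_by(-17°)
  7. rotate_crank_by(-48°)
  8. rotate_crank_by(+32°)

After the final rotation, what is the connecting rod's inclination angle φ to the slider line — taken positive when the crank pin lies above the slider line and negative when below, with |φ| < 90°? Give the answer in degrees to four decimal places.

set_geometry: r = 16 mm, L = 255 mm, e = 8 mm; θ ← 0°
rotate_crank_by(-20°): θ ← 0° -20° = -20°
rotate_crank_by(-15°): θ ← -20° -15° = -35°
rotate_crank_by(-28°): θ ← -35° -28° = -63°
rotate_crank_by(+47°): θ ← -63° +47° = -16°
rotate_crank_by(-17°): θ ← -16° -17° = -33°
rotate_crank_by(-48°): θ ← -33° -48° = -81°
rotate_crank_by(+32°): θ ← -81° +32° = -49°
crank pin P = (r cos θ, r sin θ) = (10.496944, -12.075353)
h = r sin θ − e = -12.075353 − 8 = -20.075353
sin φ = h / L = -20.075353 / 255 = -0.07872688
φ = arcsin(-0.07872688) = -4.515390°

-4.5154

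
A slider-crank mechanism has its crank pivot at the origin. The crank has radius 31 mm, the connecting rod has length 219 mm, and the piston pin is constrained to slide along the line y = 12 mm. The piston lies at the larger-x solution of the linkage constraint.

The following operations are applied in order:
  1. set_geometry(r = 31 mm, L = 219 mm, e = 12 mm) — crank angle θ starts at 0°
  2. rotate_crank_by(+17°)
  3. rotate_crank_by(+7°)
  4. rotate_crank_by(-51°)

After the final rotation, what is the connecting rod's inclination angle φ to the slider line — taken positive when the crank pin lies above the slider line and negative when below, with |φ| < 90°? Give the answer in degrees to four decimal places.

-6.8377

set_geometry: r = 31 mm, L = 219 mm, e = 12 mm; θ ← 0°
rotate_crank_by(+17°): θ ← 0° +17° = 17°
rotate_crank_by(+7°): θ ← 17° +7° = 24°
rotate_crank_by(-51°): θ ← 24° -51° = -27°
crank pin P = (r cos θ, r sin θ) = (27.621202, -14.073705)
h = r sin θ − e = -14.073705 − 12 = -26.073705
sin φ = h / L = -26.073705 / 219 = -0.11905802
φ = arcsin(-0.11905802) = -6.837741°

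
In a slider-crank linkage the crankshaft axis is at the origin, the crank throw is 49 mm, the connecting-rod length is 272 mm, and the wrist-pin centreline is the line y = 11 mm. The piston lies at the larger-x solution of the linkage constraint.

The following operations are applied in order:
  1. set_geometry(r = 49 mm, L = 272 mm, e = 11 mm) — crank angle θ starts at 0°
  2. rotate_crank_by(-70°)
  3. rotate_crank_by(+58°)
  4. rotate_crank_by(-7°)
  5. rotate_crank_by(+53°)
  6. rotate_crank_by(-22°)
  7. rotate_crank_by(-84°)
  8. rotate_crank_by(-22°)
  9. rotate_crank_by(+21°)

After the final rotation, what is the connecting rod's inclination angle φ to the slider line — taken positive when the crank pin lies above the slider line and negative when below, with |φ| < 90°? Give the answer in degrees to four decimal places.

-12.2816

set_geometry: r = 49 mm, L = 272 mm, e = 11 mm; θ ← 0°
rotate_crank_by(-70°): θ ← 0° -70° = -70°
rotate_crank_by(+58°): θ ← -70° +58° = -12°
rotate_crank_by(-7°): θ ← -12° -7° = -19°
rotate_crank_by(+53°): θ ← -19° +53° = 34°
rotate_crank_by(-22°): θ ← 34° -22° = 12°
rotate_crank_by(-84°): θ ← 12° -84° = -72°
rotate_crank_by(-22°): θ ← -72° -22° = -94°
rotate_crank_by(+21°): θ ← -94° +21° = -73°
crank pin P = (r cos θ, r sin θ) = (14.326214, -46.858933)
h = r sin θ − e = -46.858933 − 11 = -57.858933
sin φ = h / L = -57.858933 / 272 = -0.21271667
φ = arcsin(-0.21271667) = -12.281603°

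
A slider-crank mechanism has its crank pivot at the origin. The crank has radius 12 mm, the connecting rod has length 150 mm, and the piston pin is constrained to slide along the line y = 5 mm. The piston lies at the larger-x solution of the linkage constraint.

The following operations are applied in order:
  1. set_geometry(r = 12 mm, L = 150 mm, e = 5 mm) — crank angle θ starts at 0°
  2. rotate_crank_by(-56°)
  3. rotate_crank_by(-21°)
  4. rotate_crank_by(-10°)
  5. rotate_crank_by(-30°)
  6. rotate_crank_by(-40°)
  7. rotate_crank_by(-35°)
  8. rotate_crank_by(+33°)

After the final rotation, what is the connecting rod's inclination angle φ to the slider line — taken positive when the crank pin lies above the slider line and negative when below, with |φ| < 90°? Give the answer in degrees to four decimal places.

set_geometry: r = 12 mm, L = 150 mm, e = 5 mm; θ ← 0°
rotate_crank_by(-56°): θ ← 0° -56° = -56°
rotate_crank_by(-21°): θ ← -56° -21° = -77°
rotate_crank_by(-10°): θ ← -77° -10° = -87°
rotate_crank_by(-30°): θ ← -87° -30° = -117°
rotate_crank_by(-40°): θ ← -117° -40° = -157°
rotate_crank_by(-35°): θ ← -157° -35° = -192°
rotate_crank_by(+33°): θ ← -192° +33° = -159°
crank pin P = (r cos θ, r sin θ) = (-11.202965, -4.300415)
h = r sin θ − e = -4.300415 − 5 = -9.300415
sin φ = h / L = -9.300415 / 150 = -0.06200277
φ = arcsin(-0.06200277) = -3.554777°

-3.5548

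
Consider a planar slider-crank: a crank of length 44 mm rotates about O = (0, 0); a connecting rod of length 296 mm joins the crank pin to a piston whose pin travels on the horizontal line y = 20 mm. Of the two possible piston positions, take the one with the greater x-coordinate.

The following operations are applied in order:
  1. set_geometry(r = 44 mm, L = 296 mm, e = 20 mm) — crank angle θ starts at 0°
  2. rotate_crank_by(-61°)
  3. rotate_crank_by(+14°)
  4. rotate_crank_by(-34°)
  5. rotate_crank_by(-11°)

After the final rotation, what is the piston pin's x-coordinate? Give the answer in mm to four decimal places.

set_geometry: r = 44 mm, L = 296 mm, e = 20 mm; θ ← 0°
rotate_crank_by(-61°): θ ← 0° -61° = -61°
rotate_crank_by(+14°): θ ← -61° +14° = -47°
rotate_crank_by(-34°): θ ← -47° -34° = -81°
rotate_crank_by(-11°): θ ← -81° -11° = -92°
crank pin P = (r cos θ, r sin θ) = (-1.535578, -43.973196)
h = r sin θ − e = -43.973196 − 20 = -63.973196
x = r cos θ + √(L² − h²) = -1.535578 + √(87616.0 − 4092.5699) = -1.535578 + 289.004204 = 287.468627

287.4686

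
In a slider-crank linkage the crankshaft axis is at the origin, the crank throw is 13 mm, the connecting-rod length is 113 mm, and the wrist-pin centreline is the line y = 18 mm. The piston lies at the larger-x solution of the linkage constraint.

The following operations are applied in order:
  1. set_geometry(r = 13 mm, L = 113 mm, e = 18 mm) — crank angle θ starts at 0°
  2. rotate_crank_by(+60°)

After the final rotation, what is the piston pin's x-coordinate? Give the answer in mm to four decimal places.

119.2987

set_geometry: r = 13 mm, L = 113 mm, e = 18 mm; θ ← 0°
rotate_crank_by(+60°): θ ← 0° +60° = 60°
crank pin P = (r cos θ, r sin θ) = (6.500000, 11.258330)
h = r sin θ − e = 11.258330 − 18 = -6.741670
x = r cos θ + √(L² − h²) = 6.500000 + √(12769.0 − 45.4501) = 6.500000 + 112.798714 = 119.298714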